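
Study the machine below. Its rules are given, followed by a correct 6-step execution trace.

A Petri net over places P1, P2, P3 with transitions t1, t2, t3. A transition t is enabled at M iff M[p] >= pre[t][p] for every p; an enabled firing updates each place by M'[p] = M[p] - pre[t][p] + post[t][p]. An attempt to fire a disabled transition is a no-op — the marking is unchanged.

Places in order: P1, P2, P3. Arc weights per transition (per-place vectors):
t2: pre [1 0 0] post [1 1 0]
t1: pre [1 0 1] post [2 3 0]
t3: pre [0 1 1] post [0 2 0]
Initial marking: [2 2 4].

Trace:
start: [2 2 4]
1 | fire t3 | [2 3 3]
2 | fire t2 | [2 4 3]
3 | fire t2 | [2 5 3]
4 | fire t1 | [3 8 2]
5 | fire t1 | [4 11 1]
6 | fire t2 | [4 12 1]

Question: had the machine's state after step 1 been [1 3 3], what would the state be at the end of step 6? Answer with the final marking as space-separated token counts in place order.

state after step 1 := [1 3 3]
2 | fire t2 | [1 4 3]
3 | fire t2 | [1 5 3]
4 | fire t1 | [2 8 2]
5 | fire t1 | [3 11 1]
6 | fire t2 | [3 12 1]

3 12 1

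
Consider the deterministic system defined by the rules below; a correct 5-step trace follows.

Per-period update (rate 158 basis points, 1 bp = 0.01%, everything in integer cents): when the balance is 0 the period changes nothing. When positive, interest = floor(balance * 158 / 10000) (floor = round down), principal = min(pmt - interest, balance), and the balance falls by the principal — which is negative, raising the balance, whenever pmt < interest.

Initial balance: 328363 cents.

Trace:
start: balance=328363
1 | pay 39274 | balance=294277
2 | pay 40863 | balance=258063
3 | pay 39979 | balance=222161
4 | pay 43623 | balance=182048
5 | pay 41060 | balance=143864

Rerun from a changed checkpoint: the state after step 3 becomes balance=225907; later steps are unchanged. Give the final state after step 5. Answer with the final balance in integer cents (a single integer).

147729

state after step 3 := balance=225907
4 | pay 43623 | balance=185853
5 | pay 41060 | balance=147729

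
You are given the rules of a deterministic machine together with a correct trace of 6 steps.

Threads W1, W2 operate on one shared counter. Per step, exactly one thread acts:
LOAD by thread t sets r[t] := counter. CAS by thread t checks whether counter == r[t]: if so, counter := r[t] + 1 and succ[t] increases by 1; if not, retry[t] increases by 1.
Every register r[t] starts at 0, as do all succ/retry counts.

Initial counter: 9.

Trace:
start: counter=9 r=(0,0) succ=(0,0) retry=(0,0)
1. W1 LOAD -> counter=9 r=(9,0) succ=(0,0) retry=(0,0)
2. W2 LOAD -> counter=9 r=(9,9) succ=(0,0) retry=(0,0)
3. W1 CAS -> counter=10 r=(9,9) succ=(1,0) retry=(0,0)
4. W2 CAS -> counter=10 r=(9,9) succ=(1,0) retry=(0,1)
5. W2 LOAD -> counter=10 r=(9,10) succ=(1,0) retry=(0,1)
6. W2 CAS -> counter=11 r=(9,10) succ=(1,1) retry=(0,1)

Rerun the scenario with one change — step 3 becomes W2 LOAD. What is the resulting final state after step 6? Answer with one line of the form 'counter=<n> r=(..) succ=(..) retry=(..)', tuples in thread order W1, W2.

(re-executing from step 3 with the substitution; state before step 3: counter=9 r=(9,9) succ=(0,0) retry=(0,0))
3. W2 LOAD -> counter=9 r=(9,9) succ=(0,0) retry=(0,0)
4. W2 CAS -> counter=10 r=(9,9) succ=(0,1) retry=(0,0)
5. W2 LOAD -> counter=10 r=(9,10) succ=(0,1) retry=(0,0)
6. W2 CAS -> counter=11 r=(9,10) succ=(0,2) retry=(0,0)

counter=11 r=(9,10) succ=(0,2) retry=(0,0)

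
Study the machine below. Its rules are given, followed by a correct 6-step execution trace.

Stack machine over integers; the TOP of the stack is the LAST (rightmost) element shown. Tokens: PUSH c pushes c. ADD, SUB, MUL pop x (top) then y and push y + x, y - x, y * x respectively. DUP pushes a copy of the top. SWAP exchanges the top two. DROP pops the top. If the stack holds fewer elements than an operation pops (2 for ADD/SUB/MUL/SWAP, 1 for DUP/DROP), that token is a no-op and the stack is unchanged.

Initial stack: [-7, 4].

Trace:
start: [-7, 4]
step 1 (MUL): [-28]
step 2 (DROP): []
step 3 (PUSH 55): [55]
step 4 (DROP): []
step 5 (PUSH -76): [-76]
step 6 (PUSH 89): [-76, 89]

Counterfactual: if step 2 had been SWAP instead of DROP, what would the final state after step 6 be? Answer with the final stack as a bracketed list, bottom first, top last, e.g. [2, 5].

[-28, -76, 89]

(re-executing from step 2 with the substitution; state before step 2: [-28])
step 2 (SWAP): [-28]
step 3 (PUSH 55): [-28, 55]
step 4 (DROP): [-28]
step 5 (PUSH -76): [-28, -76]
step 6 (PUSH 89): [-28, -76, 89]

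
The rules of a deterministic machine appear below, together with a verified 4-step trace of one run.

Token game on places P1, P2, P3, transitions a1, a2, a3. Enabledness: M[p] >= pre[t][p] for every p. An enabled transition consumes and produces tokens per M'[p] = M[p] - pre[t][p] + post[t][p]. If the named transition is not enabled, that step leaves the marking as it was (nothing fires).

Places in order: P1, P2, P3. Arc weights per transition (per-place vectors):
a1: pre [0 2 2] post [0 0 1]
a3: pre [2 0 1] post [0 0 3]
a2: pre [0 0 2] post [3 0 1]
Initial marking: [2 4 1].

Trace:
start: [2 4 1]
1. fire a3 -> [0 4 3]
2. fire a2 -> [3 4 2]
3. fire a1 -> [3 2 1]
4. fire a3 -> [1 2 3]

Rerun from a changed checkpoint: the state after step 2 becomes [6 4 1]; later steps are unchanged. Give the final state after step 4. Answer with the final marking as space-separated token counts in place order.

state after step 2 := [6 4 1]
3. fire a1 -> [6 4 1]
4. fire a3 -> [4 4 3]

4 4 3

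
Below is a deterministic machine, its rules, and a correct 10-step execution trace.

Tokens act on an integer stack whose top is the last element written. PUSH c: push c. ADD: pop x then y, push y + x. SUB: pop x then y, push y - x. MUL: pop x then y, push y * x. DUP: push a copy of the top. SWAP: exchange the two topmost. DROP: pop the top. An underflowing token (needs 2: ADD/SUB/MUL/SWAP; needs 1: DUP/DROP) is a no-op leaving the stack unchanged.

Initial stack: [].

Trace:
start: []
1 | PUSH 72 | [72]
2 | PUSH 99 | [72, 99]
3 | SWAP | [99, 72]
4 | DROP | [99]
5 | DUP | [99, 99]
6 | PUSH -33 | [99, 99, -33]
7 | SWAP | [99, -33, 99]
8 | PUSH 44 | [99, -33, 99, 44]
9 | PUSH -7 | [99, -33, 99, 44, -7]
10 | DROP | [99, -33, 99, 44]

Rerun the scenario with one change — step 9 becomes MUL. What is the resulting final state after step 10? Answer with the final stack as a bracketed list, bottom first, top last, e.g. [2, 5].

(re-executing from step 9 with the substitution; state before step 9: [99, -33, 99, 44])
9 | MUL | [99, -33, 4356]
10 | DROP | [99, -33]

[99, -33]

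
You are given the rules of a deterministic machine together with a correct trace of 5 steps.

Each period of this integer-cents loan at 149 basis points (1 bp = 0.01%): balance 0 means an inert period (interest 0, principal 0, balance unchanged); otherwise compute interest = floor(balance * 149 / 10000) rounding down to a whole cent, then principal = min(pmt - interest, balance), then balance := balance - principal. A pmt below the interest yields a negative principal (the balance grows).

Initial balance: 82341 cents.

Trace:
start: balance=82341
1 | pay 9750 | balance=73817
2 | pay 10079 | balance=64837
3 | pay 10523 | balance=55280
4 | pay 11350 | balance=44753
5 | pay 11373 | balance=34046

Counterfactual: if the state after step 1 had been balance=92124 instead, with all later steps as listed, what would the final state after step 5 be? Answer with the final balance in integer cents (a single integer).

state after step 1 := balance=92124
2 | pay 10079 | balance=83417
3 | pay 10523 | balance=74136
4 | pay 11350 | balance=63890
5 | pay 11373 | balance=53468

53468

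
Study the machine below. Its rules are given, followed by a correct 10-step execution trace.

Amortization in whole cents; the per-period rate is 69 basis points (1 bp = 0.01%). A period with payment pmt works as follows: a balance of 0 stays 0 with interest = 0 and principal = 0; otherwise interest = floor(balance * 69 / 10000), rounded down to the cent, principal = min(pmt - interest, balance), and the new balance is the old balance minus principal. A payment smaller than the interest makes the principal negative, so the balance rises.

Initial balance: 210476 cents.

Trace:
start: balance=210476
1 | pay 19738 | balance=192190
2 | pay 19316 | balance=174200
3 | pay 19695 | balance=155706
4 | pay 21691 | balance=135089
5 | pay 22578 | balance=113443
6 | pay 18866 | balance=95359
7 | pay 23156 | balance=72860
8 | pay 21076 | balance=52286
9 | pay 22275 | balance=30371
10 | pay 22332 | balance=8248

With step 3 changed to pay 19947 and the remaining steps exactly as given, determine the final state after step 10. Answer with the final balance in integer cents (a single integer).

7983

(re-executing from step 3 with the substitution; state before step 3: balance=174200)
3 | pay 19947 | balance=155454
4 | pay 21691 | balance=134835
5 | pay 22578 | balance=113187
6 | pay 18866 | balance=95101
7 | pay 23156 | balance=72601
8 | pay 21076 | balance=52025
9 | pay 22275 | balance=30108
10 | pay 22332 | balance=7983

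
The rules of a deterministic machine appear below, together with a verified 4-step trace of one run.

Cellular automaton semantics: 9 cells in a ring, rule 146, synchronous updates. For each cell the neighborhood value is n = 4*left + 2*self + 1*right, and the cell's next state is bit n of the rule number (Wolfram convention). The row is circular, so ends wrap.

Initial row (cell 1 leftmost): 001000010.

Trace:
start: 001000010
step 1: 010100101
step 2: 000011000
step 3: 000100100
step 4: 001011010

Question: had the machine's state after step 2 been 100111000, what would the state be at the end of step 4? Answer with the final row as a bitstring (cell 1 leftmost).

state after step 2 := 100111000
step 3: 011010101
step 4: 000000000

000000000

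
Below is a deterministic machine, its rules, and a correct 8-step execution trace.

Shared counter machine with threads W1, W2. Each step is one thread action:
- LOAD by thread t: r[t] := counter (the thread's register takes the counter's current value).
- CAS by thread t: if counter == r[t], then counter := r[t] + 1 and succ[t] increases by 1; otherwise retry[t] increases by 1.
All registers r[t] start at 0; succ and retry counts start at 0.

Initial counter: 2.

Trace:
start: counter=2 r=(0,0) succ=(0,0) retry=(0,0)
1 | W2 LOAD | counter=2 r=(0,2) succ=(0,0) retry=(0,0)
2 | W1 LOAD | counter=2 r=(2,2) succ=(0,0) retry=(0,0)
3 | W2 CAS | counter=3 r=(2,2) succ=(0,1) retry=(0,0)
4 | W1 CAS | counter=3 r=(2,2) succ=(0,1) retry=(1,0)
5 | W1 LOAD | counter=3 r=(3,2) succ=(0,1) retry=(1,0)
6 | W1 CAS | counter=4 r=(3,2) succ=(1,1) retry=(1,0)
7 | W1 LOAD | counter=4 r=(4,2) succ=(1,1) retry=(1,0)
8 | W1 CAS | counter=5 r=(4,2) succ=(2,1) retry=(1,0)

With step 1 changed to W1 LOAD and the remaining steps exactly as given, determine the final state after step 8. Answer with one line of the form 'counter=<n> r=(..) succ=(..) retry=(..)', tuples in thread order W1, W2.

(re-executing from step 1 with the substitution; state before step 1: counter=2 r=(0,0) succ=(0,0) retry=(0,0))
1 | W1 LOAD | counter=2 r=(2,0) succ=(0,0) retry=(0,0)
2 | W1 LOAD | counter=2 r=(2,0) succ=(0,0) retry=(0,0)
3 | W2 CAS | counter=2 r=(2,0) succ=(0,0) retry=(0,1)
4 | W1 CAS | counter=3 r=(2,0) succ=(1,0) retry=(0,1)
5 | W1 LOAD | counter=3 r=(3,0) succ=(1,0) retry=(0,1)
6 | W1 CAS | counter=4 r=(3,0) succ=(2,0) retry=(0,1)
7 | W1 LOAD | counter=4 r=(4,0) succ=(2,0) retry=(0,1)
8 | W1 CAS | counter=5 r=(4,0) succ=(3,0) retry=(0,1)

counter=5 r=(4,0) succ=(3,0) retry=(0,1)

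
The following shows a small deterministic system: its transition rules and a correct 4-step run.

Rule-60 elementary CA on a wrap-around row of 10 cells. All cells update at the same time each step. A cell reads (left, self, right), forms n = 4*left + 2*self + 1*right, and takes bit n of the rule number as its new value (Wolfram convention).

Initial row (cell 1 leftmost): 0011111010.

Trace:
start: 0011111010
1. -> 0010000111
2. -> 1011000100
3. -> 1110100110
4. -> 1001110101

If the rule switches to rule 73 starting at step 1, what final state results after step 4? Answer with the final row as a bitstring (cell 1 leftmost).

(re-executing steps 1..4 under rule 73; state before step 1: 0011111010)
1. -> 1010001000
2. -> 0000100010
3. -> 1110001000
4. -> 1010100010

1010100010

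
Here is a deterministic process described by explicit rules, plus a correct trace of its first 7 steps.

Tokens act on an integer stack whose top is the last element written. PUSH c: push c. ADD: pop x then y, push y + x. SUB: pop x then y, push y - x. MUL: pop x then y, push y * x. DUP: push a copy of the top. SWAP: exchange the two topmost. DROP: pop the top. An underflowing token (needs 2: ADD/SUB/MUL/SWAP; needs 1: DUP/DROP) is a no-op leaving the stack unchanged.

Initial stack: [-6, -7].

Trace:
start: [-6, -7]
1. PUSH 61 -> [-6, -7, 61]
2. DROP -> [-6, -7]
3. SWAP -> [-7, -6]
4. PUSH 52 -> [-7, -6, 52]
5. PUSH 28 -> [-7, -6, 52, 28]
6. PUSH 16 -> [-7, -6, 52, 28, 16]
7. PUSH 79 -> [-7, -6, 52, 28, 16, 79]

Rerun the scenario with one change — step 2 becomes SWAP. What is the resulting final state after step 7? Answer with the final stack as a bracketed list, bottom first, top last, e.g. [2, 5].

[-6, -7, 61, 52, 28, 16, 79]

(re-executing from step 2 with the substitution; state before step 2: [-6, -7, 61])
2. SWAP -> [-6, 61, -7]
3. SWAP -> [-6, -7, 61]
4. PUSH 52 -> [-6, -7, 61, 52]
5. PUSH 28 -> [-6, -7, 61, 52, 28]
6. PUSH 16 -> [-6, -7, 61, 52, 28, 16]
7. PUSH 79 -> [-6, -7, 61, 52, 28, 16, 79]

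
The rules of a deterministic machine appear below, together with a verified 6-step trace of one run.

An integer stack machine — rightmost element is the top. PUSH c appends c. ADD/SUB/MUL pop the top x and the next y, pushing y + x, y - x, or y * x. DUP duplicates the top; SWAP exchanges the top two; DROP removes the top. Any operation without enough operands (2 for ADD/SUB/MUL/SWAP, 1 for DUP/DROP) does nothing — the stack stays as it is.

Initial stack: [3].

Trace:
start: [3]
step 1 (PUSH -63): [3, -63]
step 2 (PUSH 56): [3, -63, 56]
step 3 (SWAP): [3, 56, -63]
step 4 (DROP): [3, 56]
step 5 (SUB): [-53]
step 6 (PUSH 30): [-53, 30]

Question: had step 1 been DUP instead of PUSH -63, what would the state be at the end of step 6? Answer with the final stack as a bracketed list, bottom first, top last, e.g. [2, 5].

(re-executing from step 1 with the substitution; state before step 1: [3])
step 1 (DUP): [3, 3]
step 2 (PUSH 56): [3, 3, 56]
step 3 (SWAP): [3, 56, 3]
step 4 (DROP): [3, 56]
step 5 (SUB): [-53]
step 6 (PUSH 30): [-53, 30]

[-53, 30]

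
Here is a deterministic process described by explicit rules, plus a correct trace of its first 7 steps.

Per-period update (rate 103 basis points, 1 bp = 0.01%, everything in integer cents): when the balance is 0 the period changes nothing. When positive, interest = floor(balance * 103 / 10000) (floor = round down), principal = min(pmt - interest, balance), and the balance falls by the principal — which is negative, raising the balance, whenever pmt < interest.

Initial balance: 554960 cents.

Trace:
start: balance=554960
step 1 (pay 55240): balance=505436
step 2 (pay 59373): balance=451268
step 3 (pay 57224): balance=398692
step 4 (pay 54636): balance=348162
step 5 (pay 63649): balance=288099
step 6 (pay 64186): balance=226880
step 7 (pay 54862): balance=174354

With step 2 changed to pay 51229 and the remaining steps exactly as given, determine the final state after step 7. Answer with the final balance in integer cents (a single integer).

182925

(re-executing from step 2 with the substitution; state before step 2: balance=505436)
step 2 (pay 51229): balance=459412
step 3 (pay 57224): balance=406919
step 4 (pay 54636): balance=356474
step 5 (pay 63649): balance=296496
step 6 (pay 64186): balance=235363
step 7 (pay 54862): balance=182925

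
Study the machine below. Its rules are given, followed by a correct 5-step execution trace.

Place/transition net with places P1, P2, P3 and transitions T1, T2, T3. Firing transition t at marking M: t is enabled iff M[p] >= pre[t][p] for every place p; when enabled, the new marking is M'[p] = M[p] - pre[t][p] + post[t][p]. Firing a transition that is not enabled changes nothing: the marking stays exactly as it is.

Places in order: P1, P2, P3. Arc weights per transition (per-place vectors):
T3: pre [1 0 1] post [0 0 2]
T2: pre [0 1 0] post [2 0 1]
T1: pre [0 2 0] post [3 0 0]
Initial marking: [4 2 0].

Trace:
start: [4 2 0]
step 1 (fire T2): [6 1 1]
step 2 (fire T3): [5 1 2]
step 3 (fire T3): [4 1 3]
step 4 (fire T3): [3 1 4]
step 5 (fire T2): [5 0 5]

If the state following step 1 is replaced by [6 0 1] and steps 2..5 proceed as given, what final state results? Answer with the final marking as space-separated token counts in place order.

state after step 1 := [6 0 1]
step 2 (fire T3): [5 0 2]
step 3 (fire T3): [4 0 3]
step 4 (fire T3): [3 0 4]
step 5 (fire T2): [3 0 4]

3 0 4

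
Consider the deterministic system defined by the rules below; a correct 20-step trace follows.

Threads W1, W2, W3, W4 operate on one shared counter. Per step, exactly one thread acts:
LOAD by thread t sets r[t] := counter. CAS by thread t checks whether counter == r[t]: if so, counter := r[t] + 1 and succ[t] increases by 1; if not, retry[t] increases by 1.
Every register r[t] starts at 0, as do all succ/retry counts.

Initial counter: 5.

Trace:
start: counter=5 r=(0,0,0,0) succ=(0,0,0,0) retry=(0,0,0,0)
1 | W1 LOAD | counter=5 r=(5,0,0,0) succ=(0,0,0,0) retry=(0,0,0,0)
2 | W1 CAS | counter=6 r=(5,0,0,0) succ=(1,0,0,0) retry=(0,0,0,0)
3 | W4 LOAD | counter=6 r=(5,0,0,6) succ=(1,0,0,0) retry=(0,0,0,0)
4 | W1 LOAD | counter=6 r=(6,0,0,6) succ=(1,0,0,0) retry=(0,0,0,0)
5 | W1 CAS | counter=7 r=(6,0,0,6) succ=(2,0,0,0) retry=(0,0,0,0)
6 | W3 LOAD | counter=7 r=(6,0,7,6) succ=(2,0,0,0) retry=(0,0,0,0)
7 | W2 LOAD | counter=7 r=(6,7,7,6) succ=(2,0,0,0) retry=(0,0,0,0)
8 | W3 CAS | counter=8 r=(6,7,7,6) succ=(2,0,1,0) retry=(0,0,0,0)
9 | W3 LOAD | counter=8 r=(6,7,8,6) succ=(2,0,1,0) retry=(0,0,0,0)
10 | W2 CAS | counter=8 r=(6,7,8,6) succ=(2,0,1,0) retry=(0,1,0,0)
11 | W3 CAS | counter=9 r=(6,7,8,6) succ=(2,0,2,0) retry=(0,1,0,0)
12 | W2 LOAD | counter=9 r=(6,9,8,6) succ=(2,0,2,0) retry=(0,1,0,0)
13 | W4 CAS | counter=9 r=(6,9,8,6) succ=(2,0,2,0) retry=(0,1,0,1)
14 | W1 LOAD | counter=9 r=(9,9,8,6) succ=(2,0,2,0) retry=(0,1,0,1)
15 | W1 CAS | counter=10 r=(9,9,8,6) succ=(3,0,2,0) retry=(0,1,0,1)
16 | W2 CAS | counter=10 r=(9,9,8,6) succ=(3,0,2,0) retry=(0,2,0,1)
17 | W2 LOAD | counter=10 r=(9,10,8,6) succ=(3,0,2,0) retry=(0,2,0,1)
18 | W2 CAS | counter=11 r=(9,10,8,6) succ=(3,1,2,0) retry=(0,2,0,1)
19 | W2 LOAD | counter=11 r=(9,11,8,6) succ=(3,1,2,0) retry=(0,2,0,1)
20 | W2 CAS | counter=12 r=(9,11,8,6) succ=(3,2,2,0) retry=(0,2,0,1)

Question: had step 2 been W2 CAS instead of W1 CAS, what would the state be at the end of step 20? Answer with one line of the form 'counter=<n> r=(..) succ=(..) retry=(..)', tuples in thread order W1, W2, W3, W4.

counter=11 r=(8,10,7,5) succ=(2,2,2,0) retry=(0,3,0,1)

(re-executing from step 2 with the substitution; state before step 2: counter=5 r=(5,0,0,0) succ=(0,0,0,0) retry=(0,0,0,0))
2 | W2 CAS | counter=5 r=(5,0,0,0) succ=(0,0,0,0) retry=(0,1,0,0)
3 | W4 LOAD | counter=5 r=(5,0,0,5) succ=(0,0,0,0) retry=(0,1,0,0)
4 | W1 LOAD | counter=5 r=(5,0,0,5) succ=(0,0,0,0) retry=(0,1,0,0)
5 | W1 CAS | counter=6 r=(5,0,0,5) succ=(1,0,0,0) retry=(0,1,0,0)
6 | W3 LOAD | counter=6 r=(5,0,6,5) succ=(1,0,0,0) retry=(0,1,0,0)
7 | W2 LOAD | counter=6 r=(5,6,6,5) succ=(1,0,0,0) retry=(0,1,0,0)
8 | W3 CAS | counter=7 r=(5,6,6,5) succ=(1,0,1,0) retry=(0,1,0,0)
9 | W3 LOAD | counter=7 r=(5,6,7,5) succ=(1,0,1,0) retry=(0,1,0,0)
10 | W2 CAS | counter=7 r=(5,6,7,5) succ=(1,0,1,0) retry=(0,2,0,0)
11 | W3 CAS | counter=8 r=(5,6,7,5) succ=(1,0,2,0) retry=(0,2,0,0)
12 | W2 LOAD | counter=8 r=(5,8,7,5) succ=(1,0,2,0) retry=(0,2,0,0)
13 | W4 CAS | counter=8 r=(5,8,7,5) succ=(1,0,2,0) retry=(0,2,0,1)
14 | W1 LOAD | counter=8 r=(8,8,7,5) succ=(1,0,2,0) retry=(0,2,0,1)
15 | W1 CAS | counter=9 r=(8,8,7,5) succ=(2,0,2,0) retry=(0,2,0,1)
16 | W2 CAS | counter=9 r=(8,8,7,5) succ=(2,0,2,0) retry=(0,3,0,1)
17 | W2 LOAD | counter=9 r=(8,9,7,5) succ=(2,0,2,0) retry=(0,3,0,1)
18 | W2 CAS | counter=10 r=(8,9,7,5) succ=(2,1,2,0) retry=(0,3,0,1)
19 | W2 LOAD | counter=10 r=(8,10,7,5) succ=(2,1,2,0) retry=(0,3,0,1)
20 | W2 CAS | counter=11 r=(8,10,7,5) succ=(2,2,2,0) retry=(0,3,0,1)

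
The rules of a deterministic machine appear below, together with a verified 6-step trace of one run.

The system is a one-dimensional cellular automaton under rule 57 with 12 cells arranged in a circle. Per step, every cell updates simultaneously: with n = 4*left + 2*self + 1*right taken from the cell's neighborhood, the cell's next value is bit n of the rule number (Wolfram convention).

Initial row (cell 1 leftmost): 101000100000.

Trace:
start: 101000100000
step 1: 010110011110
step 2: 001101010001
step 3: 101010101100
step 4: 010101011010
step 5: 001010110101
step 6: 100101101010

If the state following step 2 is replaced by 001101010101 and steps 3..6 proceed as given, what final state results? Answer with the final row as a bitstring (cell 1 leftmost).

010101010101

state after step 2 := 001101010101
step 3: 101010101010
step 4: 010101010101
step 5: 101010101010
step 6: 010101010101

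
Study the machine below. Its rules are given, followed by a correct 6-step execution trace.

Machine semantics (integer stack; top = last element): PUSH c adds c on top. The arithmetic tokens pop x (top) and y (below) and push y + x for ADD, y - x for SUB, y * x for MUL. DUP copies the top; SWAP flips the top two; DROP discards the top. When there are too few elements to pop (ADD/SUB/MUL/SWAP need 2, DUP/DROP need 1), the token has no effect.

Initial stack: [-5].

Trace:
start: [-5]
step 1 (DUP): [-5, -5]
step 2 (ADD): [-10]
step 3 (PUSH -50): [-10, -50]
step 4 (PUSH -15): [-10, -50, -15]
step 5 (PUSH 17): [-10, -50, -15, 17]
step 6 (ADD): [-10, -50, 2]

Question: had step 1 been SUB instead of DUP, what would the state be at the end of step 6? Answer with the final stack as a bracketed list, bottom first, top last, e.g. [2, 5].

[-5, -50, 2]

(re-executing from step 1 with the substitution; state before step 1: [-5])
step 1 (SUB): [-5]
step 2 (ADD): [-5]
step 3 (PUSH -50): [-5, -50]
step 4 (PUSH -15): [-5, -50, -15]
step 5 (PUSH 17): [-5, -50, -15, 17]
step 6 (ADD): [-5, -50, 2]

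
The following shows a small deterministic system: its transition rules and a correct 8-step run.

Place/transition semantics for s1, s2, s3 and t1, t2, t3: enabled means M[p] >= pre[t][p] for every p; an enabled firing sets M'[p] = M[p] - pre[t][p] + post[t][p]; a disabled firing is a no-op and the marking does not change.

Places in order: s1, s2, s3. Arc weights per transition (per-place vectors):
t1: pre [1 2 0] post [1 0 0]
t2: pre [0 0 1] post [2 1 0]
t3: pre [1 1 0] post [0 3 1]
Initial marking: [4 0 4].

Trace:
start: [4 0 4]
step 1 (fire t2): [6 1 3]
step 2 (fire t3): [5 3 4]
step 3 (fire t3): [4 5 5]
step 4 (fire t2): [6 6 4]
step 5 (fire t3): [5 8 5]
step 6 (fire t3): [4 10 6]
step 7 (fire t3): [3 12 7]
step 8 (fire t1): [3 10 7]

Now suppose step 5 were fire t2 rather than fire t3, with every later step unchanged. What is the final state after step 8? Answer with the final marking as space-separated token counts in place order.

6 9 5

(re-executing from step 5 with the substitution; state before step 5: [6 6 4])
step 5 (fire t2): [8 7 3]
step 6 (fire t3): [7 9 4]
step 7 (fire t3): [6 11 5]
step 8 (fire t1): [6 9 5]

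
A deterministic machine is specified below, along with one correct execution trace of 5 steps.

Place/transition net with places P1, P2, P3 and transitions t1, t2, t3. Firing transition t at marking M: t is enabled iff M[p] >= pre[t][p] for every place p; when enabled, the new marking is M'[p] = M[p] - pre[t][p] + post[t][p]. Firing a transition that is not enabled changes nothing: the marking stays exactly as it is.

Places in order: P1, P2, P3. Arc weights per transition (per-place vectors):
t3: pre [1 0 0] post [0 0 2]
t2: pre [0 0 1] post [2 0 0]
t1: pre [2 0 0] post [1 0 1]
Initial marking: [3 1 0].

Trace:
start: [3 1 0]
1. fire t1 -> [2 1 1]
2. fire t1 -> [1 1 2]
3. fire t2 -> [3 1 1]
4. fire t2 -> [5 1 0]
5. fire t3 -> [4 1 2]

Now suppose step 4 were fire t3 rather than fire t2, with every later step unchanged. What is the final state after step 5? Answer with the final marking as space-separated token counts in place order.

1 1 5

(re-executing from step 4 with the substitution; state before step 4: [3 1 1])
4. fire t3 -> [2 1 3]
5. fire t3 -> [1 1 5]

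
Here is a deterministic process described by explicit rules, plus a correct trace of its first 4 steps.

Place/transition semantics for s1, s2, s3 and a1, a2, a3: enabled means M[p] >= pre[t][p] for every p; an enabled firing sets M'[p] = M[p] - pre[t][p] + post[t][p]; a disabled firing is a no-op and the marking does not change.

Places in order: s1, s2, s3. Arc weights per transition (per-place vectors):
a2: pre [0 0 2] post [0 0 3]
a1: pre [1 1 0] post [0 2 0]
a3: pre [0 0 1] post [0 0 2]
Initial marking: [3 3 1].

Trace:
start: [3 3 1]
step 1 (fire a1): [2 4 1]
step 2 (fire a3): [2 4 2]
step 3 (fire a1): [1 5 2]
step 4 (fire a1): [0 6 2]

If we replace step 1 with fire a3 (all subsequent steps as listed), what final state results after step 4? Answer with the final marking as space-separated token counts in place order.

1 5 3

(re-executing from step 1 with the substitution; state before step 1: [3 3 1])
step 1 (fire a3): [3 3 2]
step 2 (fire a3): [3 3 3]
step 3 (fire a1): [2 4 3]
step 4 (fire a1): [1 5 3]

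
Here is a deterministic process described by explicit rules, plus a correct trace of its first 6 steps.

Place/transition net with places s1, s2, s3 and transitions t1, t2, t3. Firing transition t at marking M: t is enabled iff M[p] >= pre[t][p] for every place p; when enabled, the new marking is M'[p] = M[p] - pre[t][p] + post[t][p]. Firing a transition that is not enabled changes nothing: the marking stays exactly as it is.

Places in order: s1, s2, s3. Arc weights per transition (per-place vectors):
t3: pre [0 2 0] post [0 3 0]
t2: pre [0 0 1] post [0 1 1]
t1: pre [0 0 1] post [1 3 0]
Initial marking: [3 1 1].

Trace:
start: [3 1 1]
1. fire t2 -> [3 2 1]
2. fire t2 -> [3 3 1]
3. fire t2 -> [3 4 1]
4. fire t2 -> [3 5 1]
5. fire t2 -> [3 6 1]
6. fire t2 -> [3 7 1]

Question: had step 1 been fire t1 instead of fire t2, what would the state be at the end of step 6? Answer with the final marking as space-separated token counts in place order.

4 4 0

(re-executing from step 1 with the substitution; state before step 1: [3 1 1])
1. fire t1 -> [4 4 0]
2. fire t2 -> [4 4 0]
3. fire t2 -> [4 4 0]
4. fire t2 -> [4 4 0]
5. fire t2 -> [4 4 0]
6. fire t2 -> [4 4 0]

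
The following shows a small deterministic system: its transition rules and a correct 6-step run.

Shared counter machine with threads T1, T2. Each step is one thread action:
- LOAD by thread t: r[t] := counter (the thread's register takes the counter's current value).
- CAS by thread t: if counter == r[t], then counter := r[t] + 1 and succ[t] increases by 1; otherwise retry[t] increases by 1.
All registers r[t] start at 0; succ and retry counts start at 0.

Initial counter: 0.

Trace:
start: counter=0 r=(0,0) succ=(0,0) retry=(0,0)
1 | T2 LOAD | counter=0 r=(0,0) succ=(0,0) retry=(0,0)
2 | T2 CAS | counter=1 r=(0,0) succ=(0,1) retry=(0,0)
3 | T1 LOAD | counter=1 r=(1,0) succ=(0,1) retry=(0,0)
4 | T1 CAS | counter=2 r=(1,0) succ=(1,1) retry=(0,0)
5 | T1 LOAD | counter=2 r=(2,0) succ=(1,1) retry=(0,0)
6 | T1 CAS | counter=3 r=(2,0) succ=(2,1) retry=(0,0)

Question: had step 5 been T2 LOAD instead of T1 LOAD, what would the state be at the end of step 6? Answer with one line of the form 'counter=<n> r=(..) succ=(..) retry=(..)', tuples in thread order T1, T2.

counter=2 r=(1,2) succ=(1,1) retry=(1,0)

(re-executing from step 5 with the substitution; state before step 5: counter=2 r=(1,0) succ=(1,1) retry=(0,0))
5 | T2 LOAD | counter=2 r=(1,2) succ=(1,1) retry=(0,0)
6 | T1 CAS | counter=2 r=(1,2) succ=(1,1) retry=(1,0)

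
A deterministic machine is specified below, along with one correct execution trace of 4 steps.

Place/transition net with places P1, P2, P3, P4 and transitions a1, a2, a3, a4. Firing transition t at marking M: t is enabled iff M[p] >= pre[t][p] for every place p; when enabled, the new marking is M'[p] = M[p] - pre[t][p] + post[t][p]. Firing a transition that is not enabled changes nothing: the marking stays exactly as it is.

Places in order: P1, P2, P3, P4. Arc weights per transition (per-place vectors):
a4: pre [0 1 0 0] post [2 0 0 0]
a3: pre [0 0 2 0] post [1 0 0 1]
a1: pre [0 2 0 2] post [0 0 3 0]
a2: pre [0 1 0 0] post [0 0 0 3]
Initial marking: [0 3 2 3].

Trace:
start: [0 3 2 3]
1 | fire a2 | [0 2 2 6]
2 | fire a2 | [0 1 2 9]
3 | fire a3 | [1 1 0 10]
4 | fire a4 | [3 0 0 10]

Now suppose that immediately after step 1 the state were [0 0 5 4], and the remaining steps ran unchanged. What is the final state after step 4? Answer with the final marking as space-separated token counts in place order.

1 0 3 5

state after step 1 := [0 0 5 4]
2 | fire a2 | [0 0 5 4]
3 | fire a3 | [1 0 3 5]
4 | fire a4 | [1 0 3 5]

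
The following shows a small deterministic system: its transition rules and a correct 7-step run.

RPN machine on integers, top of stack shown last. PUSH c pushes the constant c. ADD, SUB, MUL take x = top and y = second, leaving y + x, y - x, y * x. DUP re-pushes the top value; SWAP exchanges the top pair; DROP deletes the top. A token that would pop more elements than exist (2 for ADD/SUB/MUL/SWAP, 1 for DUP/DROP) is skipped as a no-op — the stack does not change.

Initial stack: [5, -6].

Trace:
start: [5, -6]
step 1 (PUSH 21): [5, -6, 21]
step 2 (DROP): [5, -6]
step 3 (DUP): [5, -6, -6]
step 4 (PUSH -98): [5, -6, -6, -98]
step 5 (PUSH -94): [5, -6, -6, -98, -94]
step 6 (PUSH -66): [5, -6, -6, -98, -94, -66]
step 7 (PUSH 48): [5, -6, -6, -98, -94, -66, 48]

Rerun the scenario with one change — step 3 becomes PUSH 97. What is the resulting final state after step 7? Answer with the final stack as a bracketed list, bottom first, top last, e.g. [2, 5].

(re-executing from step 3 with the substitution; state before step 3: [5, -6])
step 3 (PUSH 97): [5, -6, 97]
step 4 (PUSH -98): [5, -6, 97, -98]
step 5 (PUSH -94): [5, -6, 97, -98, -94]
step 6 (PUSH -66): [5, -6, 97, -98, -94, -66]
step 7 (PUSH 48): [5, -6, 97, -98, -94, -66, 48]

[5, -6, 97, -98, -94, -66, 48]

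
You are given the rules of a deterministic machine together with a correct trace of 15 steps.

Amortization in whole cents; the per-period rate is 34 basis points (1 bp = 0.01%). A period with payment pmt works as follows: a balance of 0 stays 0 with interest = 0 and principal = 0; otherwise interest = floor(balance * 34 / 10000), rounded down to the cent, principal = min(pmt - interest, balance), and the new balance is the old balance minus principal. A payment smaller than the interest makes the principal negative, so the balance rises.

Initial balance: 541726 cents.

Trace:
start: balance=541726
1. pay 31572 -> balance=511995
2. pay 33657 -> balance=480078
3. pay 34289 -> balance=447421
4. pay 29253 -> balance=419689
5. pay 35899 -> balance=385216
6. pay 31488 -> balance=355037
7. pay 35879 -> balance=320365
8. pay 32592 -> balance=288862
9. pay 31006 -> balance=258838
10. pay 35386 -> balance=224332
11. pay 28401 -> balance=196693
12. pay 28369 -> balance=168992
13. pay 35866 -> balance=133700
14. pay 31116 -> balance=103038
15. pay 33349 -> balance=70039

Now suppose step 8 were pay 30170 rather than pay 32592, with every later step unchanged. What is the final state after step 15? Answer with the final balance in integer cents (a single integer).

72519

(re-executing from step 8 with the substitution; state before step 8: balance=320365)
8. pay 30170 -> balance=291284
9. pay 31006 -> balance=261268
10. pay 35386 -> balance=226770
11. pay 28401 -> balance=199140
12. pay 28369 -> balance=171448
13. pay 35866 -> balance=136164
14. pay 31116 -> balance=105510
15. pay 33349 -> balance=72519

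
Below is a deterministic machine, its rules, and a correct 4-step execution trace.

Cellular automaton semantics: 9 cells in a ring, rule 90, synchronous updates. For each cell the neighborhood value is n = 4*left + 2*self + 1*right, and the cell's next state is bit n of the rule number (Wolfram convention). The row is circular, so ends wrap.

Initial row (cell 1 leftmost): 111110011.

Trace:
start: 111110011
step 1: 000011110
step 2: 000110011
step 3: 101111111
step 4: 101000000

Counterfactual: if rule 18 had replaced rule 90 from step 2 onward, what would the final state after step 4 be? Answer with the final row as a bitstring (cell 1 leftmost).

000001100

(re-executing steps 2..4 under rule 18; state before step 2: 000011110)
step 2: 000100001
step 3: 101010010
step 4: 000001100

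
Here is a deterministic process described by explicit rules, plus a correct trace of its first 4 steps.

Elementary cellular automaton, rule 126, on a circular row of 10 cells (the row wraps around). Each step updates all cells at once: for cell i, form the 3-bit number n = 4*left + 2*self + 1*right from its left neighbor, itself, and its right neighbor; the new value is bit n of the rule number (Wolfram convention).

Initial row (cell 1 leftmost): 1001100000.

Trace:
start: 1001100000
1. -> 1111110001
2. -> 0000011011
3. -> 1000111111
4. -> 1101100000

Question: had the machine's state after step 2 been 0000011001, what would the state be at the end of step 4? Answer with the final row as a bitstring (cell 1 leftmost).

state after step 2 := 0000011001
3. -> 1000111111
4. -> 1101100000

1101100000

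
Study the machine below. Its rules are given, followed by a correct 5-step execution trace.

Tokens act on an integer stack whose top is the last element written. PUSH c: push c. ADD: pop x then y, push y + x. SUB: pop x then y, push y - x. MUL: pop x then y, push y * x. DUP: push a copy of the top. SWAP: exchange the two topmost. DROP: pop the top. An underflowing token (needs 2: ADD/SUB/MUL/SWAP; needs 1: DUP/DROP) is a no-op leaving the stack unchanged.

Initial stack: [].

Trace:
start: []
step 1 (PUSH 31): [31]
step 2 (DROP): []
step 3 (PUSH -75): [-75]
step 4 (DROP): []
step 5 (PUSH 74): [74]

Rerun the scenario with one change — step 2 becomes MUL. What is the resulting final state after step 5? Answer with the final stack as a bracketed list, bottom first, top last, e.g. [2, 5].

(re-executing from step 2 with the substitution; state before step 2: [31])
step 2 (MUL): [31]
step 3 (PUSH -75): [31, -75]
step 4 (DROP): [31]
step 5 (PUSH 74): [31, 74]

[31, 74]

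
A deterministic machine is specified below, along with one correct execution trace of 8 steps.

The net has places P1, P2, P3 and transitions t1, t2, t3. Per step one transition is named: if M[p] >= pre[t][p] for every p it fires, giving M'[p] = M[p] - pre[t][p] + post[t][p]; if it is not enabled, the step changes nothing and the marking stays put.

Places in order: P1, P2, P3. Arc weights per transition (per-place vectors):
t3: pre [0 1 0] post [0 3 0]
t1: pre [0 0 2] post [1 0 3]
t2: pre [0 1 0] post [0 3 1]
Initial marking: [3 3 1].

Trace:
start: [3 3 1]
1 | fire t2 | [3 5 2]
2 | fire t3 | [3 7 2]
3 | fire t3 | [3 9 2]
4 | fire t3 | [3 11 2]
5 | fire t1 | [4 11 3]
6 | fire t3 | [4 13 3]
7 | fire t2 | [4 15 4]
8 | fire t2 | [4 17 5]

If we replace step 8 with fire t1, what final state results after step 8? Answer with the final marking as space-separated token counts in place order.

(re-executing from step 8 with the substitution; state before step 8: [4 15 4])
8 | fire t1 | [5 15 5]

5 15 5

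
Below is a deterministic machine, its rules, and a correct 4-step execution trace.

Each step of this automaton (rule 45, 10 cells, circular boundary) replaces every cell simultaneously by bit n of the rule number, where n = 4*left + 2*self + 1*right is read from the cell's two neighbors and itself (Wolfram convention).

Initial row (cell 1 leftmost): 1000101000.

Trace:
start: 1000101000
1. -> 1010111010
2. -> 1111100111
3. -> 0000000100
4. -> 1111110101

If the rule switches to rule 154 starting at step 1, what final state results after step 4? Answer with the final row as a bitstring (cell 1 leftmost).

0010101010

(re-executing steps 1..4 under rule 154; state before step 1: 1000101000)
1. -> 0101000101
2. -> 0000101000
3. -> 0001000100
4. -> 0010101010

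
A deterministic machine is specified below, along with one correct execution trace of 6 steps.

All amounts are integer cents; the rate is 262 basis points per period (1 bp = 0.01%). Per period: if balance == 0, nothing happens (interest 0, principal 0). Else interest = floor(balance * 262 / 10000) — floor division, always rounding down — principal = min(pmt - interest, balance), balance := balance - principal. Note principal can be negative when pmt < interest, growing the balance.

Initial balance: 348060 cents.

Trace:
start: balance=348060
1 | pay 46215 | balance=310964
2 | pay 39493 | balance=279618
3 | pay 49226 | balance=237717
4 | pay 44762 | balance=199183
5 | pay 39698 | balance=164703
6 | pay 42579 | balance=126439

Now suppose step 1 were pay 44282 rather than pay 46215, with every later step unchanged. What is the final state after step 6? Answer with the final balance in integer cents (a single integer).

(re-executing from step 1 with the substitution; state before step 1: balance=348060)
1 | pay 44282 | balance=312897
2 | pay 39493 | balance=281601
3 | pay 49226 | balance=239752
4 | pay 44762 | balance=201271
5 | pay 39698 | balance=166846
6 | pay 42579 | balance=128638

128638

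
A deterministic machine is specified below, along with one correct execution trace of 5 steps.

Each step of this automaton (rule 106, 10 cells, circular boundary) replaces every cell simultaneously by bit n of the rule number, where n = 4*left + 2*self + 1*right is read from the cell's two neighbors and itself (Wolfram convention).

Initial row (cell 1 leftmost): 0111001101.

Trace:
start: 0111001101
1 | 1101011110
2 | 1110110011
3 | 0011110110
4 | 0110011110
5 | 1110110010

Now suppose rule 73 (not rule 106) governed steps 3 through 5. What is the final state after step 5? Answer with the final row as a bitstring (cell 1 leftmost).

0010110110

(re-executing steps 3..5 under rule 73; state before step 3: 1110110011)
3 | 0010110010
4 | 1000110000
5 | 0010110110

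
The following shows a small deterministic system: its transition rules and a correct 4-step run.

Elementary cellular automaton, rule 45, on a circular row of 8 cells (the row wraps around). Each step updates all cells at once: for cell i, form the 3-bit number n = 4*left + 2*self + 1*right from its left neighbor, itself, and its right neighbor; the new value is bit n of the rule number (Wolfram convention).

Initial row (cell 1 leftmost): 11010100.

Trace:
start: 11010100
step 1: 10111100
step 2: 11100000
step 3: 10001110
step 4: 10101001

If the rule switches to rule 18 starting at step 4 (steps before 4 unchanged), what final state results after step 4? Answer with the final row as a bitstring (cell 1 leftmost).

(re-executing step 4 under rule 18; state before step 4: 10001110)
step 4: 01010000

01010000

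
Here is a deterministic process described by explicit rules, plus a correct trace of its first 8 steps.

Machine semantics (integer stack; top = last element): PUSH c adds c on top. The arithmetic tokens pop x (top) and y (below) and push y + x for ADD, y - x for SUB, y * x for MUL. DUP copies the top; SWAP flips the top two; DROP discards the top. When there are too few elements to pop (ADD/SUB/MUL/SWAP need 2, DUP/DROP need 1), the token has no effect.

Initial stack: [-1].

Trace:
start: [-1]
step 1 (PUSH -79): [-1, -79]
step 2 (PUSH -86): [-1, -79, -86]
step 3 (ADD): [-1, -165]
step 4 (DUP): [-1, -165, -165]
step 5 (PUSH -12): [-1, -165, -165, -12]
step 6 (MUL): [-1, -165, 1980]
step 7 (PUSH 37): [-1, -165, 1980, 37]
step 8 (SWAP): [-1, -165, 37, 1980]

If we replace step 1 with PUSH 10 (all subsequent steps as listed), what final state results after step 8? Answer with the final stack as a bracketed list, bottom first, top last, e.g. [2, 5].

(re-executing from step 1 with the substitution; state before step 1: [-1])
step 1 (PUSH 10): [-1, 10]
step 2 (PUSH -86): [-1, 10, -86]
step 3 (ADD): [-1, -76]
step 4 (DUP): [-1, -76, -76]
step 5 (PUSH -12): [-1, -76, -76, -12]
step 6 (MUL): [-1, -76, 912]
step 7 (PUSH 37): [-1, -76, 912, 37]
step 8 (SWAP): [-1, -76, 37, 912]

[-1, -76, 37, 912]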